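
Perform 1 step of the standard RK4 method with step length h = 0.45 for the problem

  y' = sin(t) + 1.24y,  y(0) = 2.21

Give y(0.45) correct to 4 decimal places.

RK4: k1 = f(t_n, y_n); k2 = f(t_n + h/2, y_n + (h/2)·k1); k3 = f(t_n + h/2, y_n + (h/2)·k2); k4 = f(t_n + h, y_n + h·k3); y_{n+1} = y_n + (h/6)·(k1 + 2k2 + 2k3 + k4).
t=0.000000, y=2.210000:
  k1 = f(0.000000, 2.210000) = 2.740400
  k2 = f(0.225000, 2.826590) = 3.728078
  k3 = f(0.225000, 3.048818) = 4.003640
  k4 = f(0.450000, 4.011638) = 5.409397
  y ← 2.210000 + (0.45/6)·(k1 + 2k2 + 2k3 + k4) = 3.980992
y(0.45) ≈ 3.9810

3.9810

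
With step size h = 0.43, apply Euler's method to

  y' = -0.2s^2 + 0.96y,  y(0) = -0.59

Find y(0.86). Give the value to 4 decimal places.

Euler: y_{n+1} = y_n + h·f(s_n, y_n).
s=0.000000, y=-0.590000: f=-0.566400 → y ← -0.590000 + 0.43·(-0.566400) = -0.833552
s=0.430000, y=-0.833552: f=-0.837190 → y ← -0.833552 + 0.43·(-0.837190) = -1.193544
y(0.86) ≈ -1.1935

-1.1935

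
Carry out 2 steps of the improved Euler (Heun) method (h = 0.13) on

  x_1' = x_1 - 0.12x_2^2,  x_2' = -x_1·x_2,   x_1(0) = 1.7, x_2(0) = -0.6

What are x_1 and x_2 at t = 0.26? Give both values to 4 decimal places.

2.1948, -0.3654

Heun on (x_1,x_2): k1 = f(t_n, state_n); k2 = f(t_n + h, state_n + h·k1); state_{n+1} = state_n + (h/2)·(k1 + k2).
0.000000: (1.700000, -0.600000)
  k1 = (1.656800, 1.020000)
  predictor → (1.915384, -0.467400)
  k2 = (1.889168, 0.895250)
  → (1.930488, -0.475509)
0.130000: (1.930488, -0.475509)
  k1 = (1.903355, 0.917964)
  predictor → (2.177924, -0.356173)
  k2 = (2.162701, 0.775719)
  → (2.194782, -0.365419)
(x_1(0.26), x_2(0.26)) ≈ (2.1948, -0.3654)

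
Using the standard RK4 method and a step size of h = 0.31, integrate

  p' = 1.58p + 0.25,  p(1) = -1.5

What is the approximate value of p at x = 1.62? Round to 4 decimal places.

RK4: k1 = f(x_n, p_n); k2 = f(x_n + h/2, p_n + (h/2)·k1); k3 = f(x_n + h/2, p_n + (h/2)·k2); k4 = f(x_n + h, p_n + h·k3); p_{n+1} = p_n + (h/6)·(k1 + 2k2 + 2k3 + k4).
x=1.000000, p=-1.500000:
  k1 = f(1.000000, -1.500000) = -2.120000
  k2 = f(1.155000, -1.828600) = -2.639188
  k3 = f(1.155000, -1.909074) = -2.766337
  k4 = f(1.310000, -2.357565) = -3.474952
  p ← -1.500000 + (0.31/6)·(k1 + 2k2 + 2k3 + k4) = -2.347643
x=1.310000, p=-2.347643:
  k1 = f(1.310000, -2.347643) = -3.459277
  k2 = f(1.465000, -2.883831) = -4.306453
  k3 = f(1.465000, -3.015144) = -4.513927
  k4 = f(1.620000, -3.746961) = -5.670198
  p ← -2.347643 + (0.31/6)·(k1 + 2k2 + 2k3 + k4) = -3.730772
p(1.62) ≈ -3.7308

-3.7308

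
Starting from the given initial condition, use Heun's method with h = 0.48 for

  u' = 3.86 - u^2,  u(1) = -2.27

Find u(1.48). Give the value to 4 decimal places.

Heun: k1 = f(x_n, u_n); k2 = f(x_n + h, u_n + h·k1); u_{n+1} = u_n + (h/2)·(k1 + k2).
x=1.000000, u=-2.270000:
  k1 = f(1.000000, -2.270000) = -1.292900
  k2 = f(1.480000, -2.890592) = -4.495522
  u ← -2.270000 + (0.48/2)·(-1.292900 + (-4.495522)) = -3.659221
u(1.48) ≈ -3.6592

-3.6592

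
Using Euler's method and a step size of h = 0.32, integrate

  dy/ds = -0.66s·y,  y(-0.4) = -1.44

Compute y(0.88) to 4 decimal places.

-1.3292

Euler: y_{n+1} = y_n + h·f(s_n, y_n).
s=-0.400000, y=-1.440000: f=-0.380160 → y ← -1.440000 + 0.32·(-0.380160) = -1.561651
s=-0.080000, y=-1.561651: f=-0.082455 → y ← -1.561651 + 0.32·(-0.082455) = -1.588037
s=0.240000, y=-1.588037: f=0.251545 → y ← -1.588037 + 0.32·0.251545 = -1.507542
s=0.560000, y=-1.507542: f=0.557188 → y ← -1.507542 + 0.32·0.557188 = -1.329242
y(0.88) ≈ -1.3292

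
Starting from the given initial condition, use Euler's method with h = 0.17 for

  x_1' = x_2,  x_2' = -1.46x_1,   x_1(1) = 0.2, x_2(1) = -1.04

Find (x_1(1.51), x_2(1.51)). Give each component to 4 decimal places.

-0.3483, -1.0552

Euler on (x_1,x_2): x_1_{n+1} = x_1_n + h·x_1', x_2_{n+1} = x_2_n + h·x_2'.
1.000000: (0.200000, -1.040000); f=(-1.040000, -0.292000) → (0.023200, -1.089640)
1.170000: (0.023200, -1.089640); f=(-1.089640, -0.033872) → (-0.162039, -1.095398)
1.340000: (-0.162039, -1.095398); f=(-1.095398, 0.236577) → (-0.348257, -1.055180)
(x_1(1.51), x_2(1.51)) ≈ (-0.3483, -1.0552)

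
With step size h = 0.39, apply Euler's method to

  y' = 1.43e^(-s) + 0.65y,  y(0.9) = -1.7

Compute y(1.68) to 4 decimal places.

-2.2334

Euler: y_{n+1} = y_n + h·f(s_n, y_n).
s=0.900000, y=-1.700000: f=-0.523605 → y ← -1.700000 + 0.39·(-0.523605) = -1.904206
s=1.290000, y=-1.904206: f=-0.844097 → y ← -1.904206 + 0.39·(-0.844097) = -2.233404
y(1.68) ≈ -2.2334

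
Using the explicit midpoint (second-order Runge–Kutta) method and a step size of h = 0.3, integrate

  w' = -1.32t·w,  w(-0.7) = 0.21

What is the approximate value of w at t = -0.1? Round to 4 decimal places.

Midpoint: k1 = f(t_n, w_n); k2 = f(t_n + h/2, w_n + (h/2)·k1); w_{n+1} = w_n + h·k2.
t=-0.700000, w=0.210000:
  k1 = f(-0.700000, 0.210000) = 0.194040
  k2 = f(-0.550000, 0.239106) = 0.173591
  w ← 0.210000 + 0.3·0.173591 = 0.262077
t=-0.400000, w=0.262077:
  k1 = f(-0.400000, 0.262077) = 0.138377
  k2 = f(-0.250000, 0.282834) = 0.093335
  w ← 0.262077 + 0.3·0.093335 = 0.290078
w(-0.1) ≈ 0.2901

0.2901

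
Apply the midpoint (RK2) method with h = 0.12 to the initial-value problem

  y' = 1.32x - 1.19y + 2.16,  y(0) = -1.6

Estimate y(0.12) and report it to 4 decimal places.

Midpoint: k1 = f(x_n, y_n); k2 = f(x_n + h/2, y_n + (h/2)·k1); y_{n+1} = y_n + h·k2.
x=0.000000, y=-1.600000:
  k1 = f(0.000000, -1.600000) = 4.064000
  k2 = f(0.060000, -1.356160) = 3.853030
  y ← -1.600000 + 0.12·3.853030 = -1.137636
y(0.12) ≈ -1.1376

-1.1376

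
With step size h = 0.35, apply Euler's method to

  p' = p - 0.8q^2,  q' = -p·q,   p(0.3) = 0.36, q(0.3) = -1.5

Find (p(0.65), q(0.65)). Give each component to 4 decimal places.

Euler on (p,q): p_{n+1} = p_n + h·p', q_{n+1} = q_n + h·q'.
0.300000: (0.360000, -1.500000); f=(-1.440000, 0.540000) → (-0.144000, -1.311000)
(p(0.65), q(0.65)) ≈ (-0.1440, -1.3110)

-0.1440, -1.3110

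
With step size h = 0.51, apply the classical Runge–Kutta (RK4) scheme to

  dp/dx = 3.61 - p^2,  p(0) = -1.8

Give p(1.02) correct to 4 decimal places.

0.1856

RK4: k1 = f(x_n, p_n); k2 = f(x_n + h/2, p_n + (h/2)·k1); k3 = f(x_n + h/2, p_n + (h/2)·k2); k4 = f(x_n + h, p_n + h·k3); p_{n+1} = p_n + (h/6)·(k1 + 2k2 + 2k3 + k4).
x=0.000000, p=-1.800000:
  k1 = f(0.000000, -1.800000) = 0.370000
  k2 = f(0.255000, -1.705650) = 0.700758
  k3 = f(0.255000, -1.621307) = 0.981365
  k4 = f(0.510000, -1.299504) = 1.921289
  p ← -1.800000 + (0.51/6)·(k1 + 2k2 + 2k3 + k4) = -1.319280
x=0.510000, p=-1.319280:
  k1 = f(0.510000, -1.319280) = 1.869501
  k2 = f(0.765000, -0.842557) = 2.900098
  k3 = f(0.765000, -0.579755) = 3.273885
  k4 = f(1.020000, 0.350402) = 3.487219
  p ← -1.319280 + (0.51/6)·(k1 + 2k2 + 2k3 + k4) = 0.185619
p(1.02) ≈ 0.1856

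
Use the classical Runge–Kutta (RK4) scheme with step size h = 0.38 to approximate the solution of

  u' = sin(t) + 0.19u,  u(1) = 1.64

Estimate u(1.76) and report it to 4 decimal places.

RK4: k1 = f(t_n, u_n); k2 = f(t_n + h/2, u_n + (h/2)·k1); k3 = f(t_n + h/2, u_n + (h/2)·k2); k4 = f(t_n + h, u_n + h·k3); u_{n+1} = u_n + (h/6)·(k1 + 2k2 + 2k3 + k4).
t=1.000000, u=1.640000:
  k1 = f(1.000000, 1.640000) = 1.153071
  k2 = f(1.190000, 1.859083) = 1.281595
  k3 = f(1.190000, 1.883503) = 1.286235
  k4 = f(1.380000, 2.128769) = 1.386320
  u ← 1.640000 + (0.38/6)·(k1 + 2k2 + 2k3 + k4) = 2.126086
t=1.380000, u=2.126086:
  k1 = f(1.380000, 2.126086) = 1.385810
  k2 = f(1.570000, 2.389390) = 1.453984
  k3 = f(1.570000, 2.402343) = 1.456445
  k4 = f(1.760000, 2.679536) = 1.491266
  u ← 2.126086 + (0.38/6)·(k1 + 2k2 + 2k3 + k4) = 2.676956
u(1.76) ≈ 2.6770

2.6770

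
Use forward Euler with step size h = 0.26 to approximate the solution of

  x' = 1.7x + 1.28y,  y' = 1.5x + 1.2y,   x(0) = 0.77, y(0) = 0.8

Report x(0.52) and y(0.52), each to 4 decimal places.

2.4343, 2.3079

Euler on (x,y): x_{n+1} = x_n + h·x', y_{n+1} = y_n + h·y'.
0.000000: (0.770000, 0.800000); f=(2.333000, 2.115000) → (1.376580, 1.349900)
0.260000: (1.376580, 1.349900); f=(4.068058, 3.684750) → (2.434275, 2.307935)
(x(0.52), y(0.52)) ≈ (2.4343, 2.3079)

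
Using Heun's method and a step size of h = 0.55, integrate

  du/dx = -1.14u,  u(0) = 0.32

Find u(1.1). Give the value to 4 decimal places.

Heun: k1 = f(x_n, u_n); k2 = f(x_n + h, u_n + h·k1); u_{n+1} = u_n + (h/2)·(k1 + k2).
x=0.000000, u=0.320000:
  k1 = f(0.000000, 0.320000) = -0.364800
  k2 = f(0.550000, 0.119360) = -0.136070
  u ← 0.320000 + (0.55/2)·(-0.364800 + (-0.136070)) = 0.182261
x=0.550000, u=0.182261:
  k1 = f(0.550000, 0.182261) = -0.207777
  k2 = f(1.100000, 0.067983) = -0.077501
  u ← 0.182261 + (0.55/2)·(-0.207777 + (-0.077501)) = 0.103809
u(1.1) ≈ 0.1038

0.1038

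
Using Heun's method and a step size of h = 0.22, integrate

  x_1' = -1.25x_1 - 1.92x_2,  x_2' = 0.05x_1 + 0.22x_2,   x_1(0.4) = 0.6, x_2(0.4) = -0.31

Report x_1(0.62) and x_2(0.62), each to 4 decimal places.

Heun on (x_1,x_2): k1 = f(s_n, state_n); k2 = f(s_n + h, state_n + h·k1); state_{n+1} = state_n + (h/2)·(k1 + k2).
0.400000: (0.600000, -0.310000)
  k1 = (-0.154800, -0.038200)
  predictor → (0.565944, -0.318404)
  k2 = (-0.096094, -0.041752)
  → (0.572402, -0.318795)
(x_1(0.62), x_2(0.62)) ≈ (0.5724, -0.3188)

0.5724, -0.3188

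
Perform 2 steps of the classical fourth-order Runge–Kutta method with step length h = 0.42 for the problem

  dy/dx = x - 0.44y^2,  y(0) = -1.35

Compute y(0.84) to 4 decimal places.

-2.0781

RK4: k1 = f(x_n, y_n); k2 = f(x_n + h/2, y_n + (h/2)·k1); k3 = f(x_n + h/2, y_n + (h/2)·k2); k4 = f(x_n + h, y_n + h·k3); y_{n+1} = y_n + (h/6)·(k1 + 2k2 + 2k3 + k4).
x=0.000000, y=-1.350000:
  k1 = f(0.000000, -1.350000) = -0.801900
  k2 = f(0.210000, -1.518399) = -0.804436
  k3 = f(0.210000, -1.518931) = -0.805147
  k4 = f(0.420000, -1.688162) = -0.833952
  y ← -1.350000 + (0.42/6)·(k1 + 2k2 + 2k3 + k4) = -1.689851
x=0.420000, y=-1.689851:
  k1 = f(0.420000, -1.689851) = -0.836463
  k2 = f(0.630000, -1.865508) = -0.901254
  k3 = f(0.630000, -1.879114) = -0.923671
  k4 = f(0.840000, -2.077793) = -1.059579
  y ← -1.689851 + (0.42/6)·(k1 + 2k2 + 2k3 + k4) = -2.078064
y(0.84) ≈ -2.0781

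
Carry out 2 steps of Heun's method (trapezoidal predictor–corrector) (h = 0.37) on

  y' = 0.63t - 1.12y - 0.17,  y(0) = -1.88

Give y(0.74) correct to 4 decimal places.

Heun: k1 = f(t_n, y_n); k2 = f(t_n + h, y_n + h·k1); y_{n+1} = y_n + (h/2)·(k1 + k2).
t=0.000000, y=-1.880000:
  k1 = f(0.000000, -1.880000) = 1.935600
  k2 = f(0.370000, -1.163828) = 1.366587
  y ← -1.880000 + (0.37/2)·(1.935600 + 1.366587) = -1.269095
t=0.370000, y=-1.269095:
  k1 = f(0.370000, -1.269095) = 1.484487
  k2 = f(0.740000, -0.719835) = 1.102415
  y ← -1.269095 + (0.37/2)·(1.484487 + 1.102415) = -0.790518
y(0.74) ≈ -0.7905

-0.7905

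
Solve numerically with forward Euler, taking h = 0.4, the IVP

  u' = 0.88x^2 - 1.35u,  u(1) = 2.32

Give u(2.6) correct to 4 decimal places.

2.5124

Euler: u_{n+1} = u_n + h·f(x_n, u_n).
x=1.000000, u=2.320000: f=-2.252000 → u ← 2.320000 + 0.4·(-2.252000) = 1.419200
x=1.400000, u=1.419200: f=-0.191120 → u ← 1.419200 + 0.4·(-0.191120) = 1.342752
x=1.800000, u=1.342752: f=1.038485 → u ← 1.342752 + 0.4·1.038485 = 1.758146
x=2.200000, u=1.758146: f=1.885703 → u ← 1.758146 + 0.4·1.885703 = 2.512427
u(2.6) ≈ 2.5124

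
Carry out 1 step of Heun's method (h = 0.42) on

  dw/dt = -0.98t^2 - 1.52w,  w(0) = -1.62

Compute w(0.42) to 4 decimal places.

-0.9522

Heun: k1 = f(t_n, w_n); k2 = f(t_n + h, w_n + h·k1); w_{n+1} = w_n + (h/2)·(k1 + k2).
t=0.000000, w=-1.620000:
  k1 = f(0.000000, -1.620000) = 2.462400
  k2 = f(0.420000, -0.585792) = 0.717532
  w ← -1.620000 + (0.42/2)·(2.462400 + 0.717532) = -0.952214
w(0.42) ≈ -0.9522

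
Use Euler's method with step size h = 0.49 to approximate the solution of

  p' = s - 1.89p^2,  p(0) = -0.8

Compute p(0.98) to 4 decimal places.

Euler: p_{n+1} = p_n + h·f(s_n, p_n).
s=0.000000, p=-0.800000: f=-1.209600 → p ← -0.800000 + 0.49·(-1.209600) = -1.392704
s=0.490000, p=-1.392704: f=-3.175890 → p ← -1.392704 + 0.49·(-3.175890) = -2.948890
p(0.98) ≈ -2.9489

-2.9489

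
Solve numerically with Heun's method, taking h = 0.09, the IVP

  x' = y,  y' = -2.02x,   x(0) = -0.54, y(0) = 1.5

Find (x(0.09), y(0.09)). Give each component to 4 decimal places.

Heun on (x,y): k1 = f(t_n, state_n); k2 = f(t_n + h, state_n + h·k1); state_{n+1} = state_n + (h/2)·(k1 + k2).
0.000000: (-0.540000, 1.500000)
  k1 = (1.500000, 1.090800)
  predictor → (-0.405000, 1.598172)
  k2 = (1.598172, 0.818100)
  → (-0.400582, 1.585900)
(x(0.09), y(0.09)) ≈ (-0.4006, 1.5859)

-0.4006, 1.5859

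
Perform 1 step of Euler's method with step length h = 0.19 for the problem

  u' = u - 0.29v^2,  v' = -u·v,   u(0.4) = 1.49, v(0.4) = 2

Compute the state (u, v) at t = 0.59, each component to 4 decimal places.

Euler on (u,v): u_{n+1} = u_n + h·u', v_{n+1} = v_n + h·v'.
0.400000: (1.490000, 2.000000); f=(0.330000, -2.980000) → (1.552700, 1.433800)
(u(0.59), v(0.59)) ≈ (1.5527, 1.4338)

1.5527, 1.4338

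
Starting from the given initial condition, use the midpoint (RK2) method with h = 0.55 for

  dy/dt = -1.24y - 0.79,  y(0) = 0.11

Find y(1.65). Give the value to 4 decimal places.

Midpoint: k1 = f(t_n, y_n); k2 = f(t_n + h/2, y_n + (h/2)·k1); y_{n+1} = y_n + h·k2.
t=0.000000, y=0.110000:
  k1 = f(0.000000, 0.110000) = -0.926400
  k2 = f(0.275000, -0.144760) = -0.610498
  y ← 0.110000 + 0.55·(-0.610498) = -0.225774
t=0.550000, y=-0.225774:
  k1 = f(0.550000, -0.225774) = -0.510041
  k2 = f(0.825000, -0.366035) = -0.336117
  y ← -0.225774 + 0.55·(-0.336117) = -0.410638
t=1.100000, y=-0.410638:
  k1 = f(1.100000, -0.410638) = -0.280809
  k2 = f(1.375000, -0.487860) = -0.185053
  y ← -0.410638 + 0.55·(-0.185053) = -0.512417
y(1.65) ≈ -0.5124

-0.5124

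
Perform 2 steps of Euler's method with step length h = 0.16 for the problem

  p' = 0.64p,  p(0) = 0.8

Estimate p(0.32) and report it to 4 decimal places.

0.9722

Euler: p_{n+1} = p_n + h·f(t_n, p_n).
t=0.000000, p=0.800000: f=0.512000 → p ← 0.800000 + 0.16·0.512000 = 0.881920
t=0.160000, p=0.881920: f=0.564429 → p ← 0.881920 + 0.16·0.564429 = 0.972229
p(0.32) ≈ 0.9722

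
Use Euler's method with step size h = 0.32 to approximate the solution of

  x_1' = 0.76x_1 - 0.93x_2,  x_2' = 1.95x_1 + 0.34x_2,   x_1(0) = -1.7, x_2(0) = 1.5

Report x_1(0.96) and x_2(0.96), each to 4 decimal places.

Euler on (x_1,x_2): x_1_{n+1} = x_1_n + h·x_1', x_2_{n+1} = x_2_n + h·x_2'.
0.000000: (-1.700000, 1.500000); f=(-2.687000, -2.805000) → (-2.559840, 0.602400)
0.320000: (-2.559840, 0.602400); f=(-2.505710, -4.786872) → (-3.361667, -0.929399)
0.640000: (-3.361667, -0.929399); f=(-1.690526, -6.871247) → (-3.902636, -3.128198)
(x_1(0.96), x_2(0.96)) ≈ (-3.9026, -3.1282)

-3.9026, -3.1282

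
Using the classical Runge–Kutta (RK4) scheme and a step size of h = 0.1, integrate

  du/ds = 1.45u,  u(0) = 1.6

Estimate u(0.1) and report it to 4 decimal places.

1.8497

RK4: k1 = f(s_n, u_n); k2 = f(s_n + h/2, u_n + (h/2)·k1); k3 = f(s_n + h/2, u_n + (h/2)·k2); k4 = f(s_n + h, u_n + h·k3); u_{n+1} = u_n + (h/6)·(k1 + 2k2 + 2k3 + k4).
s=0.000000, u=1.600000:
  k1 = f(0.000000, 1.600000) = 2.320000
  k2 = f(0.050000, 1.716000) = 2.488200
  k3 = f(0.050000, 1.724410) = 2.500395
  k4 = f(0.100000, 1.850039) = 2.682557
  u ← 1.600000 + (0.1/6)·(k1 + 2k2 + 2k3 + k4) = 1.849662
u(0.1) ≈ 1.8497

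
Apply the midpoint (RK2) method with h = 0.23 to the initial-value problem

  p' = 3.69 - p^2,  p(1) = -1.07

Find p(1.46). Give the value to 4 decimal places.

0.4879

Midpoint: k1 = f(x_n, p_n); k2 = f(x_n + h/2, p_n + (h/2)·k1); p_{n+1} = p_n + h·k2.
x=1.000000, p=-1.070000:
  k1 = f(1.000000, -1.070000) = 2.545100
  k2 = f(1.115000, -0.777314) = 3.085784
  p ← -1.070000 + 0.23·3.085784 = -0.360270
x=1.230000, p=-0.360270:
  k1 = f(1.230000, -0.360270) = 3.560206
  k2 = f(1.345000, 0.049154) = 3.687584
  p ← -0.360270 + 0.23·3.687584 = 0.487875
p(1.46) ≈ 0.4879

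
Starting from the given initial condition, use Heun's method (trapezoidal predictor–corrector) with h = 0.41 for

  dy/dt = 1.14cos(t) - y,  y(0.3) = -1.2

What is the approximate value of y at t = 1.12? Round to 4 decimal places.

Heun: k1 = f(t_n, y_n); k2 = f(t_n + h, y_n + h·k1); y_{n+1} = y_n + (h/2)·(k1 + k2).
t=0.300000, y=-1.200000:
  k1 = f(0.300000, -1.200000) = 2.289084
  k2 = f(0.710000, -0.261476) = 1.126008
  y ← -1.200000 + (0.41/2)·(2.289084 + 1.126008) = -0.499906
t=0.710000, y=-0.499906:
  k1 = f(0.710000, -0.499906) = 1.364439
  k2 = f(1.120000, 0.059514) = 0.437164
  y ← -0.499906 + (0.41/2)·(1.364439 + 0.437164) = -0.130578
y(1.12) ≈ -0.1306

-0.1306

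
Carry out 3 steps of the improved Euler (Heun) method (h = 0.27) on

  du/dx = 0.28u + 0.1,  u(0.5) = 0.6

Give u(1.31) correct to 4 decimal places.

Heun: k1 = f(x_n, u_n); k2 = f(x_n + h, u_n + h·k1); u_{n+1} = u_n + (h/2)·(k1 + k2).
x=0.500000, u=0.600000:
  k1 = f(0.500000, 0.600000) = 0.268000
  k2 = f(0.770000, 0.672360) = 0.288261
  u ← 0.600000 + (0.27/2)·(0.268000 + 0.288261) = 0.675095
x=0.770000, u=0.675095:
  k1 = f(0.770000, 0.675095) = 0.289027
  k2 = f(1.040000, 0.753132) = 0.310877
  u ← 0.675095 + (0.27/2)·(0.289027 + 0.310877) = 0.756082
x=1.040000, u=0.756082:
  k1 = f(1.040000, 0.756082) = 0.311703
  k2 = f(1.310000, 0.840242) = 0.335268
  u ← 0.756082 + (0.27/2)·(0.311703 + 0.335268) = 0.843423
u(1.31) ≈ 0.8434

0.8434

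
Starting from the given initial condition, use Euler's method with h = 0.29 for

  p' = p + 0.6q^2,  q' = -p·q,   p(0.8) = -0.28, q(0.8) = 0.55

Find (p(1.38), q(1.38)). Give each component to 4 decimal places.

-0.3365, 0.6479

Euler on (p,q): p_{n+1} = p_n + h·p', q_{n+1} = q_n + h·q'.
0.800000: (-0.280000, 0.550000); f=(-0.098500, 0.154000) → (-0.308565, 0.594660)
1.090000: (-0.308565, 0.594660); f=(-0.096393, 0.183491) → (-0.336519, 0.647872)
(p(1.38), q(1.38)) ≈ (-0.3365, 0.6479)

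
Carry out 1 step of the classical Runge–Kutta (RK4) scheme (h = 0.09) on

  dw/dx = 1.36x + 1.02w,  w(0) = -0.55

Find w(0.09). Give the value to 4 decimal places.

-0.5972

RK4: k1 = f(x_n, w_n); k2 = f(x_n + h/2, w_n + (h/2)·k1); k3 = f(x_n + h/2, w_n + (h/2)·k2); k4 = f(x_n + h, w_n + h·k3); w_{n+1} = w_n + (h/6)·(k1 + 2k2 + 2k3 + k4).
x=0.000000, w=-0.550000:
  k1 = f(0.000000, -0.550000) = -0.561000
  k2 = f(0.045000, -0.575245) = -0.525550
  k3 = f(0.045000, -0.573650) = -0.523923
  k4 = f(0.090000, -0.597153) = -0.486696
  w ← -0.550000 + (0.09/6)·(k1 + 2k2 + 2k3 + k4) = -0.597200
w(0.09) ≈ -0.5972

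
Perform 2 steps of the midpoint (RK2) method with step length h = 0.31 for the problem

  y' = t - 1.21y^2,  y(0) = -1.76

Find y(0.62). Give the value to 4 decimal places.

-18.8993

Midpoint: k1 = f(t_n, y_n); k2 = f(t_n + h/2, y_n + (h/2)·k1); y_{n+1} = y_n + h·k2.
t=0.000000, y=-1.760000:
  k1 = f(0.000000, -1.760000) = -3.748096
  k2 = f(0.155000, -2.340955) = -6.475884
  y ← -1.760000 + 0.31·(-6.475884) = -3.767524
t=0.310000, y=-3.767524:
  k1 = f(0.310000, -3.767524) = -16.865028
  k2 = f(0.465000, -6.381604) = -48.812085
  y ← -3.767524 + 0.31·(-48.812085) = -18.899271
y(0.62) ≈ -18.8993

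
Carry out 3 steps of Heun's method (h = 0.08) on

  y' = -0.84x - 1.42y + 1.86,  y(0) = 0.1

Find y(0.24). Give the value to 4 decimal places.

0.4268

Heun: k1 = f(x_n, y_n); k2 = f(x_n + h, y_n + h·k1); y_{n+1} = y_n + (h/2)·(k1 + k2).
x=0.000000, y=0.100000:
  k1 = f(0.000000, 0.100000) = 1.718000
  k2 = f(0.080000, 0.237440) = 1.455635
  y ← 0.100000 + (0.08/2)·(1.718000 + 1.455635) = 0.226945
x=0.080000, y=0.226945:
  k1 = f(0.080000, 0.226945) = 1.470538
  k2 = f(0.160000, 0.344588) = 1.236284
  y ← 0.226945 + (0.08/2)·(1.470538 + 1.236284) = 0.335218
x=0.160000, y=0.335218:
  k1 = f(0.160000, 0.335218) = 1.249590
  k2 = f(0.240000, 0.435185) = 1.040437
  y ← 0.335218 + (0.08/2)·(1.249590 + 1.040437) = 0.426819
y(0.24) ≈ 0.4268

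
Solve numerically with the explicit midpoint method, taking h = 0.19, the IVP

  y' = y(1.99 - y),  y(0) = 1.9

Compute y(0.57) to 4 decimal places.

1.9592

Midpoint: k1 = f(t_n, y_n); k2 = f(t_n + h/2, y_n + (h/2)·k1); y_{n+1} = y_n + h·k2.
t=0.000000, y=1.900000:
  k1 = f(0.000000, 1.900000) = 0.171000
  k2 = f(0.095000, 1.916245) = 0.141333
  y ← 1.900000 + 0.19·0.141333 = 1.926853
t=0.190000, y=1.926853:
  k1 = f(0.190000, 1.926853) = 0.121675
  k2 = f(0.285000, 1.938412) = 0.099998
  y ← 1.926853 + 0.19·0.099998 = 1.945853
t=0.380000, y=1.945853:
  k1 = f(0.380000, 1.945853) = 0.085904
  k2 = f(0.475000, 1.954014) = 0.070318
  y ← 1.945853 + 0.19·0.070318 = 1.959213
y(0.57) ≈ 1.9592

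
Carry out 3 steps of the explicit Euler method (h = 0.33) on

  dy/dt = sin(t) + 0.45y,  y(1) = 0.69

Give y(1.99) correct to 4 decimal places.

Euler: y_{n+1} = y_n + h·f(t_n, y_n).
t=1.000000, y=0.690000: f=1.151971 → y ← 0.690000 + 0.33·1.151971 = 1.070150
t=1.330000, y=1.070150: f=1.452716 → y ← 1.070150 + 0.33·1.452716 = 1.549547
t=1.660000, y=1.549547: f=1.693320 → y ← 1.549547 + 0.33·1.693320 = 2.108342
y(1.99) ≈ 2.1083

2.1083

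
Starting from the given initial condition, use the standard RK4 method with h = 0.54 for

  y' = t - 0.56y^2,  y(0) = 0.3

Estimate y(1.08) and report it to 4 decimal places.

RK4: k1 = f(t_n, y_n); k2 = f(t_n + h/2, y_n + (h/2)·k1); k3 = f(t_n + h/2, y_n + (h/2)·k2); k4 = f(t_n + h, y_n + h·k3); y_{n+1} = y_n + (h/6)·(k1 + 2k2 + 2k3 + k4).
t=0.000000, y=0.300000:
  k1 = f(0.000000, 0.300000) = -0.050400
  k2 = f(0.270000, 0.286392) = 0.224069
  k3 = f(0.270000, 0.360499) = 0.197223
  k4 = f(0.540000, 0.406500) = 0.447464
  y ← 0.300000 + (0.54/6)·(k1 + 2k2 + 2k3 + k4) = 0.411568
t=0.540000, y=0.411568:
  k1 = f(0.540000, 0.411568) = 0.445142
  k2 = f(0.810000, 0.531757) = 0.651651
  k3 = f(0.810000, 0.587514) = 0.616703
  k4 = f(1.080000, 0.744588) = 0.769530
  y ← 0.411568 + (0.54/6)·(k1 + 2k2 + 2k3 + k4) = 0.749193
y(1.08) ≈ 0.7492

0.7492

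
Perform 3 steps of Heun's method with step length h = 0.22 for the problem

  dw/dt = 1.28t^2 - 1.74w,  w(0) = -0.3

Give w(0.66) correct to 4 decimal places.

Heun: k1 = f(t_n, w_n); k2 = f(t_n + h, w_n + h·k1); w_{n+1} = w_n + (h/2)·(k1 + k2).
t=0.000000, w=-0.300000:
  k1 = f(0.000000, -0.300000) = 0.522000
  k2 = f(0.220000, -0.185160) = 0.384130
  w ← -0.300000 + (0.22/2)·(0.522000 + 0.384130) = -0.200326
t=0.220000, w=-0.200326:
  k1 = f(0.220000, -0.200326) = 0.410519
  k2 = f(0.440000, -0.110012) = 0.439228
  w ← -0.200326 + (0.22/2)·(0.410519 + 0.439228) = -0.106854
t=0.440000, w=-0.106854:
  k1 = f(0.440000, -0.106854) = 0.433733
  k2 = f(0.660000, -0.011432) = 0.577460
  w ← -0.106854 + (0.22/2)·(0.433733 + 0.577460) = 0.004378
w(0.66) ≈ 0.0044

0.0044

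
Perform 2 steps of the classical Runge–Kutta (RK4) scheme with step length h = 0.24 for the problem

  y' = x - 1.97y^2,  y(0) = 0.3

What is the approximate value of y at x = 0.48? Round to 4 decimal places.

RK4: k1 = f(x_n, y_n); k2 = f(x_n + h/2, y_n + (h/2)·k1); k3 = f(x_n + h/2, y_n + (h/2)·k2); k4 = f(x_n + h, y_n + h·k3); y_{n+1} = y_n + (h/6)·(k1 + 2k2 + 2k3 + k4).
x=0.000000, y=0.300000:
  k1 = f(0.000000, 0.300000) = -0.177300
  k2 = f(0.120000, 0.278724) = -0.033044
  k3 = f(0.120000, 0.296035) = -0.052644
  k4 = f(0.240000, 0.287365) = 0.077320
  y ← 0.300000 + (0.24/6)·(k1 + 2k2 + 2k3 + k4) = 0.289146
x=0.240000, y=0.289146:
  k1 = f(0.240000, 0.289146) = 0.075298
  k2 = f(0.360000, 0.298181) = 0.184843
  k3 = f(0.360000, 0.311327) = 0.169059
  k4 = f(0.480000, 0.329720) = 0.265831
  y ← 0.289146 + (0.24/6)·(k1 + 2k2 + 2k3 + k4) = 0.331103
y(0.48) ≈ 0.3311

0.3311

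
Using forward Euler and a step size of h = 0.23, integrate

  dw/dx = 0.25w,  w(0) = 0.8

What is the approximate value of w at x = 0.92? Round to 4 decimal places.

Euler: w_{n+1} = w_n + h·f(x_n, w_n).
x=0.000000, w=0.800000: f=0.200000 → w ← 0.800000 + 0.23·0.200000 = 0.846000
x=0.230000, w=0.846000: f=0.211500 → w ← 0.846000 + 0.23·0.211500 = 0.894645
x=0.460000, w=0.894645: f=0.223661 → w ← 0.894645 + 0.23·0.223661 = 0.946087
x=0.690000, w=0.946087: f=0.236522 → w ← 0.946087 + 0.23·0.236522 = 1.000487
w(0.92) ≈ 1.0005

1.0005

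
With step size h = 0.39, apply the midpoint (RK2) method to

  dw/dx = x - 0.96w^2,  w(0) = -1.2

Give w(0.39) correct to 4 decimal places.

-1.9325

Midpoint: k1 = f(x_n, w_n); k2 = f(x_n + h/2, w_n + (h/2)·k1); w_{n+1} = w_n + h·k2.
x=0.000000, w=-1.200000:
  k1 = f(0.000000, -1.200000) = -1.382400
  k2 = f(0.195000, -1.469568) = -1.878245
  w ← -1.200000 + 0.39·(-1.878245) = -1.932516
w(0.39) ≈ -1.9325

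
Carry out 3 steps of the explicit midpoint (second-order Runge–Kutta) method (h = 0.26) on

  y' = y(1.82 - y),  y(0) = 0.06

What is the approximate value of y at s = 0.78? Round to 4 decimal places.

Midpoint: k1 = f(s_n, y_n); k2 = f(s_n + h/2, y_n + (h/2)·k1); y_{n+1} = y_n + h·k2.
s=0.000000, y=0.060000:
  k1 = f(0.000000, 0.060000) = 0.105600
  k2 = f(0.130000, 0.073728) = 0.128749
  y ← 0.060000 + 0.26·0.128749 = 0.093475
s=0.260000, y=0.093475:
  k1 = f(0.260000, 0.093475) = 0.161387
  k2 = f(0.390000, 0.114455) = 0.195208
  y ← 0.093475 + 0.26·0.195208 = 0.144229
s=0.520000, y=0.144229:
  k1 = f(0.520000, 0.144229) = 0.241695
  k2 = f(0.650000, 0.175649) = 0.288829
  y ← 0.144229 + 0.26·0.288829 = 0.219324
y(0.78) ≈ 0.2193

0.2193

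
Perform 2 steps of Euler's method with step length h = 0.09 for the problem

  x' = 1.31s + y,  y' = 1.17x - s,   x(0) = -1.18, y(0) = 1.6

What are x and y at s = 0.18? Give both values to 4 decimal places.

-0.8926, 1.3586

Euler on (x,y): x_{n+1} = x_n + h·x', y_{n+1} = y_n + h·y'.
0.000000: (-1.180000, 1.600000); f=(1.600000, -1.380600) → (-1.036000, 1.475746)
0.090000: (-1.036000, 1.475746); f=(1.593646, -1.302120) → (-0.892572, 1.358555)
(x(0.18), y(0.18)) ≈ (-0.8926, 1.3586)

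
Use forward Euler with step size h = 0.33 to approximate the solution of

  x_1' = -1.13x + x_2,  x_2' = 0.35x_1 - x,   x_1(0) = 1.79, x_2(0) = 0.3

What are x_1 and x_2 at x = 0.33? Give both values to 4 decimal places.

Euler on (x_1,x_2): x_1_{n+1} = x_1_n + h·x_1', x_2_{n+1} = x_2_n + h·x_2'.
0.000000: (1.790000, 0.300000); f=(0.300000, 0.626500) → (1.889000, 0.506745)
(x_1(0.33), x_2(0.33)) ≈ (1.8890, 0.5067)

1.8890, 0.5067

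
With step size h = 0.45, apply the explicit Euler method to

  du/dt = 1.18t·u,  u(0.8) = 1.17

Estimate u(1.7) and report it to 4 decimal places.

Euler: u_{n+1} = u_n + h·f(t_n, u_n).
t=0.800000, u=1.170000: f=1.104480 → u ← 1.170000 + 0.45·1.104480 = 1.667016
t=1.250000, u=1.667016: f=2.458849 → u ← 1.667016 + 0.45·2.458849 = 2.773498
u(1.7) ≈ 2.7735

2.7735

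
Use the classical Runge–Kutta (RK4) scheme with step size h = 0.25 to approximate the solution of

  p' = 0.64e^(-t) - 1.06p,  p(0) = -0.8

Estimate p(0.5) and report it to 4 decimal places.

-0.2797

RK4: k1 = f(t_n, p_n); k2 = f(t_n + h/2, p_n + (h/2)·k1); k3 = f(t_n + h/2, p_n + (h/2)·k2); k4 = f(t_n + h, p_n + h·k3); p_{n+1} = p_n + (h/6)·(k1 + 2k2 + 2k3 + k4).
t=0.000000, p=-0.800000:
  k1 = f(0.000000, -0.800000) = 1.488000
  k2 = f(0.125000, -0.614000) = 1.215638
  k3 = f(0.125000, -0.648045) = 1.251726
  k4 = f(0.250000, -0.487069) = 1.014725
  p ← -0.800000 + (0.25/6)·(k1 + 2k2 + 2k3 + k4) = -0.490106
t=0.250000, p=-0.490106:
  k1 = f(0.250000, -0.490106) = 1.017945
  k2 = f(0.375000, -0.362863) = 0.824500
  k3 = f(0.375000, -0.387044) = 0.850131
  k4 = f(0.500000, -0.277573) = 0.682407
  p ← -0.490106 + (0.25/6)·(k1 + 2k2 + 2k3 + k4) = -0.279706
p(0.5) ≈ -0.2797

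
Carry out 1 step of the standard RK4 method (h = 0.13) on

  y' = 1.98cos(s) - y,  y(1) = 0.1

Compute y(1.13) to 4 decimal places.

RK4: k1 = f(s_n, y_n); k2 = f(s_n + h/2, y_n + (h/2)·k1); k3 = f(s_n + h/2, y_n + (h/2)·k2); k4 = f(s_n + h, y_n + h·k3); y_{n+1} = y_n + (h/6)·(k1 + 2k2 + 2k3 + k4).
s=1.000000, y=0.100000:
  k1 = f(1.000000, 0.100000) = 0.969799
  k2 = f(1.065000, 0.163037) = 0.796281
  k3 = f(1.065000, 0.151758) = 0.807560
  k4 = f(1.130000, 0.204983) = 0.639804
  y ← 0.100000 + (0.13/6)·(k1 + 2k2 + 2k3 + k4) = 0.204375
y(1.13) ≈ 0.2044

0.2044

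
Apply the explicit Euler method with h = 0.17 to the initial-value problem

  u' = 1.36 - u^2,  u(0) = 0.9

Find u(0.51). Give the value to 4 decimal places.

Euler: u_{n+1} = u_n + h·f(x_n, u_n).
x=0.000000, u=0.900000: f=0.550000 → u ← 0.900000 + 0.17·0.550000 = 0.993500
x=0.170000, u=0.993500: f=0.372958 → u ← 0.993500 + 0.17·0.372958 = 1.056903
x=0.340000, u=1.056903: f=0.242956 → u ← 1.056903 + 0.17·0.242956 = 1.098205
u(0.51) ≈ 1.0982

1.0982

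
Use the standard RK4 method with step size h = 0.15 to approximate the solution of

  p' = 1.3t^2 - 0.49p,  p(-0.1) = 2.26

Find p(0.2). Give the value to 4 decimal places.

RK4: k1 = f(t_n, p_n); k2 = f(t_n + h/2, p_n + (h/2)·k1); k3 = f(t_n + h/2, p_n + (h/2)·k2); k4 = f(t_n + h, p_n + h·k3); p_{n+1} = p_n + (h/6)·(k1 + 2k2 + 2k3 + k4).
t=-0.100000, p=2.260000:
  k1 = f(-0.100000, 2.260000) = -1.094400
  k2 = f(-0.025000, 2.177920) = -1.066368
  k3 = f(-0.025000, 2.180022) = -1.067398
  k4 = f(0.050000, 2.099890) = -1.025696
  p ← 2.260000 + (0.15/6)·(k1 + 2k2 + 2k3 + k4) = 2.100309
t=0.050000, p=2.100309:
  k1 = f(0.050000, 2.100309) = -1.025902
  k2 = f(0.125000, 2.023367) = -0.971137
  k3 = f(0.125000, 2.027474) = -0.973150
  k4 = f(0.200000, 1.954337) = -0.905625
  p ← 2.100309 + (0.15/6)·(k1 + 2k2 + 2k3 + k4) = 1.954807
p(0.2) ≈ 1.9548

1.9548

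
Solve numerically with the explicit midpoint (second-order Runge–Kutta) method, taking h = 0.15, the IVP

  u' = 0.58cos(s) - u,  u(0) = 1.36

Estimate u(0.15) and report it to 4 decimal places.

1.2515

Midpoint: k1 = f(s_n, u_n); k2 = f(s_n + h/2, u_n + (h/2)·k1); u_{n+1} = u_n + h·k2.
s=0.000000, u=1.360000:
  k1 = f(0.000000, 1.360000) = -0.780000
  k2 = f(0.075000, 1.301500) = -0.723130
  u ← 1.360000 + 0.15·(-0.723130) = 1.251530
u(0.15) ≈ 1.2515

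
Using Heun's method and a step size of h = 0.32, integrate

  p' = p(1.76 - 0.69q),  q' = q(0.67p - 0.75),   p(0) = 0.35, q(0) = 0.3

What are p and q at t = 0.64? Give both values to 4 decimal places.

Heun on (p,q): k1 = f(t_n, state_n); k2 = f(t_n + h, state_n + h·k1); state_{n+1} = state_n + (h/2)·(k1 + k2).
0.000000: (0.350000, 0.300000)
  k1 = (0.543550, -0.154650)
  predictor → (0.523936, 0.250512)
  k2 = (0.831563, -0.099945)
  → (0.570018, 0.259265)
0.320000: (0.570018, 0.259265)
  k1 = (0.901260, -0.095432)
  predictor → (0.858421, 0.228726)
  k2 = (1.375344, -0.039995)
  → (0.934275, 0.237597)
(p(0.64), q(0.64)) ≈ (0.9343, 0.2376)

0.9343, 0.2376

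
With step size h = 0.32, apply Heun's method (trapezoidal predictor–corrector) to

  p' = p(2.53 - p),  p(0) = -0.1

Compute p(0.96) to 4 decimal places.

Heun: k1 = f(x_n, p_n); k2 = f(x_n + h, p_n + h·k1); p_{n+1} = p_n + (h/2)·(k1 + k2).
x=0.000000, p=-0.100000:
  k1 = f(0.000000, -0.100000) = -0.263000
  k2 = f(0.320000, -0.184160) = -0.499840
  p ← -0.100000 + (0.32/2)·(-0.263000 + (-0.499840)) = -0.222054
x=0.320000, p=-0.222054:
  k1 = f(0.320000, -0.222054) = -0.611106
  k2 = f(0.640000, -0.417608) = -1.230945
  p ← -0.222054 + (0.32/2)·(-0.611106 + (-1.230945)) = -0.516782
x=0.640000, p=-0.516782:
  k1 = f(0.640000, -0.516782) = -1.574524
  k2 = f(0.960000, -1.020630) = -3.623880
  p ← -0.516782 + (0.32/2)·(-1.574524 + (-3.623880)) = -1.348527
p(0.96) ≈ -1.3485

-1.3485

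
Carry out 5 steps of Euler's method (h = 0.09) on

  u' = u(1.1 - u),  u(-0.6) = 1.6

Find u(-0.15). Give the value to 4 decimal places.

1.3447

Euler: u_{n+1} = u_n + h·f(x_n, u_n).
x=-0.600000, u=1.600000: f=-0.800000 → u ← 1.600000 + 0.09·(-0.800000) = 1.528000
x=-0.510000, u=1.528000: f=-0.653984 → u ← 1.528000 + 0.09·(-0.653984) = 1.469141
x=-0.420000, u=1.469141: f=-0.542321 → u ← 1.469141 + 0.09·(-0.542321) = 1.420333
x=-0.330000, u=1.420333: f=-0.454979 → u ← 1.420333 + 0.09·(-0.454979) = 1.379384
x=-0.240000, u=1.379384: f=-0.385379 → u ← 1.379384 + 0.09·(-0.385379) = 1.344700
u(-0.15) ≈ 1.3447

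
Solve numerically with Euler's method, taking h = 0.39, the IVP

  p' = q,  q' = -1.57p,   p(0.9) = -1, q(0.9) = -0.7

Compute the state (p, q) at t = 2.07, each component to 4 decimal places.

-1.0374, 1.4922

Euler on (p,q): p_{n+1} = p_n + h·p', q_{n+1} = q_n + h·q'.
0.900000: (-1.000000, -0.700000); f=(-0.700000, 1.570000) → (-1.273000, -0.087700)
1.290000: (-1.273000, -0.087700); f=(-0.087700, 1.998610) → (-1.307203, 0.691758)
1.680000: (-1.307203, 0.691758); f=(0.691758, 2.052309) → (-1.037417, 1.492158)
(p(2.07), q(2.07)) ≈ (-1.0374, 1.4922)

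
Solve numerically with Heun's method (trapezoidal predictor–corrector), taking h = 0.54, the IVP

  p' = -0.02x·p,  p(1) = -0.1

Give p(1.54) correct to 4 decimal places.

Heun: k1 = f(x_n, p_n); k2 = f(x_n + h, p_n + h·k1); p_{n+1} = p_n + (h/2)·(k1 + k2).
x=1.000000, p=-0.100000:
  k1 = f(1.000000, -0.100000) = 0.002000
  k2 = f(1.540000, -0.098920) = 0.003047
  p ← -0.100000 + (0.54/2)·(0.002000 + 0.003047) = -0.098637
p(1.54) ≈ -0.0986

-0.0986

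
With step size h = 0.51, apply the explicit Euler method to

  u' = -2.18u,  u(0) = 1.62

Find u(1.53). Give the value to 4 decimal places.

-0.0023

Euler: u_{n+1} = u_n + h·f(s_n, u_n).
s=0.000000, u=1.620000: f=-3.531600 → u ← 1.620000 + 0.51·(-3.531600) = -0.181116
s=0.510000, u=-0.181116: f=0.394833 → u ← -0.181116 + 0.51·0.394833 = 0.020249
s=1.020000, u=0.020249: f=-0.044142 → u ← 0.020249 + 0.51·(-0.044142) = -0.002264
u(1.53) ≈ -0.0023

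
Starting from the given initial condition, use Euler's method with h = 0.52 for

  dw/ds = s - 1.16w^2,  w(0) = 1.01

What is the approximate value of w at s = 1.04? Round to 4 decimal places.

0.5711

Euler: w_{n+1} = w_n + h·f(s_n, w_n).
s=0.000000, w=1.010000: f=-1.183316 → w ← 1.010000 + 0.52·(-1.183316) = 0.394676
s=0.520000, w=0.394676: f=0.339308 → w ← 0.394676 + 0.52·0.339308 = 0.571116
w(1.04) ≈ 0.5711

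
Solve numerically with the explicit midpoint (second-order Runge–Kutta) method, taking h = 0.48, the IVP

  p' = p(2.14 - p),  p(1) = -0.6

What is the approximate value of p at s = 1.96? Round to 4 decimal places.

-15.0193

Midpoint: k1 = f(s_n, p_n); k2 = f(s_n + h/2, p_n + (h/2)·k1); p_{n+1} = p_n + h·k2.
s=1.000000, p=-0.600000:
  k1 = f(1.000000, -0.600000) = -1.644000
  k2 = f(1.240000, -0.994560) = -3.117508
  p ← -0.600000 + 0.48·(-3.117508) = -2.096404
s=1.480000, p=-2.096404:
  k1 = f(1.480000, -2.096404) = -8.881213
  k2 = f(1.720000, -4.227895) = -26.922792
  p ← -2.096404 + 0.48·(-26.922792) = -15.019344
p(1.96) ≈ -15.0193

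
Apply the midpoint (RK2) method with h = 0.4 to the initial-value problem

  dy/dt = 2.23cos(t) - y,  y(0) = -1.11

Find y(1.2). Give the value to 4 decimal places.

0.7193

Midpoint: k1 = f(t_n, y_n); k2 = f(t_n + h/2, y_n + (h/2)·k1); y_{n+1} = y_n + h·k2.
t=0.000000, y=-1.110000:
  k1 = f(0.000000, -1.110000) = 3.340000
  k2 = f(0.200000, -0.442000) = 2.627548
  y ← -1.110000 + 0.4·2.627548 = -0.058981
t=0.400000, y=-0.058981:
  k1 = f(0.400000, -0.058981) = 2.112947
  k2 = f(0.600000, 0.363609) = 1.476890
  y ← -0.058981 + 0.4·1.476890 = 0.531775
t=0.800000, y=0.531775:
  k1 = f(0.800000, 0.531775) = 1.021881
  k2 = f(1.000000, 0.736151) = 0.468723
  y ← 0.531775 + 0.4·0.468723 = 0.719264
y(1.2) ≈ 0.7193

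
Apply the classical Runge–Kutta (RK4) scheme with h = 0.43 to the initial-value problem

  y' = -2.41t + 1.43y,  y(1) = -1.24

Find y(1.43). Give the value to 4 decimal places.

-3.9981

RK4: k1 = f(t_n, y_n); k2 = f(t_n + h/2, y_n + (h/2)·k1); k3 = f(t_n + h/2, y_n + (h/2)·k2); k4 = f(t_n + h, y_n + h·k3); y_{n+1} = y_n + (h/6)·(k1 + 2k2 + 2k3 + k4).
t=1.000000, y=-1.240000:
  k1 = f(1.000000, -1.240000) = -4.183200
  k2 = f(1.215000, -2.139388) = -5.987475
  k3 = f(1.215000, -2.527307) = -6.542199
  k4 = f(1.430000, -4.053146) = -9.242298
  y ← -1.240000 + (0.43/6)·(k1 + 2k2 + 2k3 + k4) = -3.998081
y(1.43) ≈ -3.9981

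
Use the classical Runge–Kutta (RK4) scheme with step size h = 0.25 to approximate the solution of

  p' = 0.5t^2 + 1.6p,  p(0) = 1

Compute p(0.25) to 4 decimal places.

1.4946

RK4: k1 = f(t_n, p_n); k2 = f(t_n + h/2, p_n + (h/2)·k1); k3 = f(t_n + h/2, p_n + (h/2)·k2); k4 = f(t_n + h, p_n + h·k3); p_{n+1} = p_n + (h/6)·(k1 + 2k2 + 2k3 + k4).
t=0.000000, p=1.000000:
  k1 = f(0.000000, 1.000000) = 1.600000
  k2 = f(0.125000, 1.200000) = 1.927812
  k3 = f(0.125000, 1.240977) = 1.993375
  k4 = f(0.250000, 1.498344) = 2.428600
  p ← 1.000000 + (0.25/6)·(k1 + 2k2 + 2k3 + k4) = 1.494624
p(0.25) ≈ 1.4946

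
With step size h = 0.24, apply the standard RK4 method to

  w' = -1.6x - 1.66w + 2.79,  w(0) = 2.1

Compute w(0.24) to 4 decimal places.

RK4: k1 = f(x_n, w_n); k2 = f(x_n + h/2, w_n + (h/2)·k1); k3 = f(x_n + h/2, w_n + (h/2)·k2); k4 = f(x_n + h, w_n + h·k3); w_{n+1} = w_n + (h/6)·(k1 + 2k2 + 2k3 + k4).
x=0.000000, w=2.100000:
  k1 = f(0.000000, 2.100000) = -0.696000
  k2 = f(0.120000, 2.016480) = -0.749357
  k3 = f(0.120000, 2.010077) = -0.738728
  k4 = f(0.240000, 1.922705) = -0.785691
  w ← 2.100000 + (0.24/6)·(k1 + 2k2 + 2k3 + k4) = 1.921686
w(0.24) ≈ 1.9217

1.9217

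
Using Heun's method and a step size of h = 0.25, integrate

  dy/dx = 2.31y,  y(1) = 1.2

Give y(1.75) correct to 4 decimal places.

Heun: k1 = f(x_n, y_n); k2 = f(x_n + h, y_n + h·k1); y_{n+1} = y_n + (h/2)·(k1 + k2).
x=1.000000, y=1.200000:
  k1 = f(1.000000, 1.200000) = 2.772000
  k2 = f(1.250000, 1.893000) = 4.372830
  y ← 1.200000 + (0.25/2)·(2.772000 + 4.372830) = 2.093104
x=1.250000, y=2.093104:
  k1 = f(1.250000, 2.093104) = 4.835070
  k2 = f(1.500000, 3.301871) = 7.627322
  y ← 2.093104 + (0.25/2)·(4.835070 + 7.627322) = 3.650903
x=1.500000, y=3.650903:
  k1 = f(1.500000, 3.650903) = 8.433585
  k2 = f(1.750000, 5.759299) = 13.303981
  y ← 3.650903 + (0.25/2)·(8.433585 + 13.303981) = 6.368099
y(1.75) ≈ 6.3681

6.3681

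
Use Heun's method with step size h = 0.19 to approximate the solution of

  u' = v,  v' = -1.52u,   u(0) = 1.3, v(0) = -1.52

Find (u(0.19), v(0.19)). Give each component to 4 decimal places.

Heun on (u,v): k1 = f(s_n, state_n); k2 = f(s_n + h, state_n + h·k1); state_{n+1} = state_n + (h/2)·(k1 + k2).
0.000000: (1.300000, -1.520000)
  k1 = (-1.520000, -1.976000)
  predictor → (1.011200, -1.895440)
  k2 = (-1.895440, -1.537024)
  → (0.975533, -1.853737)
(u(0.19), v(0.19)) ≈ (0.9755, -1.8537)

0.9755, -1.8537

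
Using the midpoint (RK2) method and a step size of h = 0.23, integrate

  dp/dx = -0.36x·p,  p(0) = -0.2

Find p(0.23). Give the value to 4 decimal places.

-0.1981

Midpoint: k1 = f(x_n, p_n); k2 = f(x_n + h/2, p_n + (h/2)·k1); p_{n+1} = p_n + h·k2.
x=0.000000, p=-0.200000:
  k1 = f(0.000000, -0.200000) = 0.000000
  k2 = f(0.115000, -0.200000) = 0.008280
  p ← -0.200000 + 0.23·0.008280 = -0.198096
p(0.23) ≈ -0.1981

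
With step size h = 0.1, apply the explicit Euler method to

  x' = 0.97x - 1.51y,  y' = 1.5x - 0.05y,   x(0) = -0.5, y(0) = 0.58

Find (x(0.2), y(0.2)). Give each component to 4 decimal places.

Euler on (x,y): x_{n+1} = x_n + h·x', y_{n+1} = y_n + h·y'.
0.000000: (-0.500000, 0.580000); f=(-1.360800, -0.779000) → (-0.636080, 0.502100)
0.100000: (-0.636080, 0.502100); f=(-1.375169, -0.979225) → (-0.773597, 0.404177)
(x(0.2), y(0.2)) ≈ (-0.7736, 0.4042)

-0.7736, 0.4042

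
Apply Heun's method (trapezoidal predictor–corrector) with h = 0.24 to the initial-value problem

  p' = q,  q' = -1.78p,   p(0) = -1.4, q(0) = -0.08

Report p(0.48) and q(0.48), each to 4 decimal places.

Heun on (p,q): k1 = f(s_n, state_n); k2 = f(s_n + h, state_n + h·k1); state_{n+1} = state_n + (h/2)·(k1 + k2).
0.000000: (-1.400000, -0.080000)
  k1 = (-0.080000, 2.492000)
  predictor → (-1.419200, 0.518080)
  k2 = (0.518080, 2.526176)
  → (-1.347430, 0.522181)
0.240000: (-1.347430, 0.522181)
  k1 = (0.522181, 2.398426)
  predictor → (-1.222107, 1.097803)
  k2 = (1.097803, 2.175350)
  → (-1.153032, 1.071034)
(p(0.48), q(0.48)) ≈ (-1.1530, 1.0710)

-1.1530, 1.0710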